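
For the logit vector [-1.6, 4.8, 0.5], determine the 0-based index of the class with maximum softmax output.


Softmax is a monotonic transformation, so it preserves the argmax.
We need to find the index of the maximum logit.
Index 0: -1.6
Index 1: 4.8
Index 2: 0.5
Maximum logit = 4.8 at index 1

1


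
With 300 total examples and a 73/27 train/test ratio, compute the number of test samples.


Train samples = 300 * 73% = 219
Test samples = 300 - 219
= 81

81


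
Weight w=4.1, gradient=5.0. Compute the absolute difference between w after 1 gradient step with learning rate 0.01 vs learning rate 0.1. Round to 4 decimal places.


With lr=0.01: w_new = 4.1 - 0.01 * 5.0 = 4.05
With lr=0.1: w_new = 4.1 - 0.1 * 5.0 = 3.6
Absolute difference = |4.05 - 3.6|
= 0.4500

0.4500


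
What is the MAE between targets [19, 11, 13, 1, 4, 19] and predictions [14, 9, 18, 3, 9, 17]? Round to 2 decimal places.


Absolute errors: [5, 2, 5, 2, 5, 2]
Sum of absolute errors = 21
MAE = 21 / 6 = 3.50

3.50


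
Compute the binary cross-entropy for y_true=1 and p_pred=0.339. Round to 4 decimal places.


For y=1: Loss = -log(p)
= -log(0.339)
= -(-1.0818)
= 1.0818

1.0818


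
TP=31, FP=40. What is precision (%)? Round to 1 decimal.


Precision = TP / (TP + FP) * 100
= 31 / (31 + 40)
= 31 / 71
= 0.4366
= 43.7%

43.7


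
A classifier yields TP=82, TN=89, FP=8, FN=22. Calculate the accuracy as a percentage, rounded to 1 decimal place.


Accuracy = (TP + TN) / (TP + TN + FP + FN) * 100
= (82 + 89) / (82 + 89 + 8 + 22)
= 171 / 201
= 0.8507
= 85.1%

85.1


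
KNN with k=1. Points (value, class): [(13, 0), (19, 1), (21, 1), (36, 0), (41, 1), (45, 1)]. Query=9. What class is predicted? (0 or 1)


Distances from query 9:
Point 13 (class 0): distance = 4
K=1 nearest neighbors: classes = [0]
Votes for class 1: 0 / 1
Majority vote => class 0

0


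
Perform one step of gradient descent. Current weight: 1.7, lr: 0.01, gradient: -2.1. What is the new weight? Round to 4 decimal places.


w_new = w_old - lr * gradient
= 1.7 - 0.01 * -2.1
= 1.7 - (-0.021)
= 1.7210

1.7210


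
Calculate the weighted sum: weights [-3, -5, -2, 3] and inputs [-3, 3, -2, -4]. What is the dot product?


Element-wise products:
-3 * -3 = 9
-5 * 3 = -15
-2 * -2 = 4
3 * -4 = -12
Sum = 9 + -15 + 4 + -12
= -14

-14


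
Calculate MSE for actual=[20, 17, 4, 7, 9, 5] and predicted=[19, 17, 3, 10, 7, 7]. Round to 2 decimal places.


Differences: [1, 0, 1, -3, 2, -2]
Squared errors: [1, 0, 1, 9, 4, 4]
Sum of squared errors = 19
MSE = 19 / 6 = 3.17

3.17


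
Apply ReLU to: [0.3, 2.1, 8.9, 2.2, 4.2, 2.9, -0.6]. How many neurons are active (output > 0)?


ReLU(x) = max(0, x) for each element:
ReLU(0.3) = 0.3
ReLU(2.1) = 2.1
ReLU(8.9) = 8.9
ReLU(2.2) = 2.2
ReLU(4.2) = 4.2
ReLU(2.9) = 2.9
ReLU(-0.6) = 0
Active neurons (>0): 6

6


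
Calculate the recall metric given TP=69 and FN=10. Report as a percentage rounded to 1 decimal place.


Recall = TP / (TP + FN) * 100
= 69 / (69 + 10)
= 69 / 79
= 0.8734
= 87.3%

87.3


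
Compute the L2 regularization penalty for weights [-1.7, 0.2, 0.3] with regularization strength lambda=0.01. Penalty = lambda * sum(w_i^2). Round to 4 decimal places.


Squaring each weight:
(-1.7)^2 = 2.89
0.2^2 = 0.04
0.3^2 = 0.09
Sum of squares = 3.02
Penalty = 0.01 * 3.02 = 0.0302

0.0302


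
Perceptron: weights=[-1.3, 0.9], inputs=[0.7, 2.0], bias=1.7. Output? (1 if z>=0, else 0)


z = w . x + b
= -1.3*0.7 + 0.9*2.0 + 1.7
= -0.91 + 1.8 + 1.7
= 0.89 + 1.7
= 2.59
Since z = 2.59 >= 0, output = 1

1


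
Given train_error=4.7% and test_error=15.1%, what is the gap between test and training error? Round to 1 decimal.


Generalization gap = test_error - train_error
= 15.1 - 4.7
= 10.4%
A large gap suggests overfitting.

10.4


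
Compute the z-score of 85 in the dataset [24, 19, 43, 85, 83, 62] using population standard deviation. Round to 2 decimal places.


Mean = (24 + 19 + 43 + 85 + 83 + 62) / 6 = 52.6667
Variance = sum((x_i - mean)^2) / n = 683.5556
Std = sqrt(683.5556) = 26.1449
Z = (x - mean) / std
= (85 - 52.6667) / 26.1449
= 32.3333 / 26.1449
= 1.24

1.24


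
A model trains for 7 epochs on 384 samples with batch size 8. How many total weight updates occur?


Iterations per epoch = 384 / 8 = 48
Total updates = iterations_per_epoch * epochs
= 48 * 7
= 336

336


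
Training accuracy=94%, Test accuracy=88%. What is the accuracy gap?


Gap = train_accuracy - test_accuracy
= 94 - 88
= 6%
This moderate gap may indicate mild overfitting.

6


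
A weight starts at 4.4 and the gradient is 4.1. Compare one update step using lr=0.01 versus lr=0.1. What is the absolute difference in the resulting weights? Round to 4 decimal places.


With lr=0.01: w_new = 4.4 - 0.01 * 4.1 = 4.359
With lr=0.1: w_new = 4.4 - 0.1 * 4.1 = 3.99
Absolute difference = |4.359 - 3.99|
= 0.3690

0.3690


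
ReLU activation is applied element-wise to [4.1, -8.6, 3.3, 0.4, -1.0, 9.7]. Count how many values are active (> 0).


ReLU(x) = max(0, x) for each element:
ReLU(4.1) = 4.1
ReLU(-8.6) = 0
ReLU(3.3) = 3.3
ReLU(0.4) = 0.4
ReLU(-1.0) = 0
ReLU(9.7) = 9.7
Active neurons (>0): 4

4


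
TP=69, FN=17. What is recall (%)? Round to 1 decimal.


Recall = TP / (TP + FN) * 100
= 69 / (69 + 17)
= 69 / 86
= 0.8023
= 80.2%

80.2


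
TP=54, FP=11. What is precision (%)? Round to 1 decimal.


Precision = TP / (TP + FP) * 100
= 54 / (54 + 11)
= 54 / 65
= 0.8308
= 83.1%

83.1


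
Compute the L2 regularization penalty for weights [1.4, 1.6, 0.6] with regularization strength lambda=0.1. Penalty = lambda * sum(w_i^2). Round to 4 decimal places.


Squaring each weight:
1.4^2 = 1.96
1.6^2 = 2.56
0.6^2 = 0.36
Sum of squares = 4.88
Penalty = 0.1 * 4.88 = 0.4880

0.4880


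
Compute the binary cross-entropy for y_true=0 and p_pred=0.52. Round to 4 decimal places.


For y=0: Loss = -log(1-p)
= -log(1 - 0.52)
= -log(0.48)
= -(-0.734)
= 0.7340

0.7340


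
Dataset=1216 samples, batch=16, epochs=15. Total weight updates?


Iterations per epoch = 1216 / 16 = 76
Total updates = iterations_per_epoch * epochs
= 76 * 15
= 1140

1140


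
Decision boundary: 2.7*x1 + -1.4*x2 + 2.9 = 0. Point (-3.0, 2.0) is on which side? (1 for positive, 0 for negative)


Compute 2.7 * -3.0 + -1.4 * 2.0 + 2.9
= -8.1 + -2.8 + 2.9
= -8.0
Since -8.0 < 0, the point is on the negative side.

0


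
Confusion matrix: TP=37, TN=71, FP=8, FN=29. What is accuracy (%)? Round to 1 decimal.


Accuracy = (TP + TN) / (TP + TN + FP + FN) * 100
= (37 + 71) / (37 + 71 + 8 + 29)
= 108 / 145
= 0.7448
= 74.5%

74.5


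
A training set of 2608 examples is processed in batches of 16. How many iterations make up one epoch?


Iterations per epoch = dataset_size / batch_size
= 2608 / 16
= 163

163


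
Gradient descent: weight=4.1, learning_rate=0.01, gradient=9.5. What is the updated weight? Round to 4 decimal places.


w_new = w_old - lr * gradient
= 4.1 - 0.01 * 9.5
= 4.1 - (0.095)
= 4.0050

4.0050


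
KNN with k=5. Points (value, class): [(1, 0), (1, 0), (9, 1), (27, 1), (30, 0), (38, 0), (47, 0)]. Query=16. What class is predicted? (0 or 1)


Distances from query 16:
Point 9 (class 1): distance = 7
Point 27 (class 1): distance = 11
Point 30 (class 0): distance = 14
Point 1 (class 0): distance = 15
Point 1 (class 0): distance = 15
K=5 nearest neighbors: classes = [1, 1, 0, 0, 0]
Votes for class 1: 2 / 5
Majority vote => class 0

0


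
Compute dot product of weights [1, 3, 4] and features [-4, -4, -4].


Element-wise products:
1 * -4 = -4
3 * -4 = -12
4 * -4 = -16
Sum = -4 + -12 + -16
= -32

-32


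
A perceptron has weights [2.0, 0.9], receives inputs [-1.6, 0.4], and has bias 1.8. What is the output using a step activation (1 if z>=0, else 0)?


z = w . x + b
= 2.0*-1.6 + 0.9*0.4 + 1.8
= -3.2 + 0.36 + 1.8
= -2.84 + 1.8
= -1.04
Since z = -1.04 < 0, output = 0

0


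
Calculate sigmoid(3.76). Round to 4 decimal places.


sigmoid(z) = 1 / (1 + exp(-z))
exp(-(3.76)) = exp(-3.76) = 0.0233
1 + 0.0233 = 1.0233
1 / 1.0233 = 0.9772

0.9772


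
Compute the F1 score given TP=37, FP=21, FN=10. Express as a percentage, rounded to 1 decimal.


Precision = TP / (TP + FP) = 37 / 58 = 0.6379
Recall = TP / (TP + FN) = 37 / 47 = 0.7872
F1 = 2 * P * R / (P + R)
= 2 * 0.6379 * 0.7872 / (0.6379 + 0.7872)
= 1.0044 / 1.4252
= 0.7048
As percentage: 70.5%

70.5


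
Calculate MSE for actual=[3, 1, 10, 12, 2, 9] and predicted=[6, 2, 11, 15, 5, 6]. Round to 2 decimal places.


Differences: [-3, -1, -1, -3, -3, 3]
Squared errors: [9, 1, 1, 9, 9, 9]
Sum of squared errors = 38
MSE = 38 / 6 = 6.33

6.33


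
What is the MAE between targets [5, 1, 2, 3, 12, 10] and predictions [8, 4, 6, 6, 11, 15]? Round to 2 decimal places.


Absolute errors: [3, 3, 4, 3, 1, 5]
Sum of absolute errors = 19
MAE = 19 / 6 = 3.17

3.17


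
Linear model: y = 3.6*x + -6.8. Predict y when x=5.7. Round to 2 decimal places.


y = 3.6 * 5.7 + (-6.8)
= 20.52 + (-6.8)
= 13.72

13.72


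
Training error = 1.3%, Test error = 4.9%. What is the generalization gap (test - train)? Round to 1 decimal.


Generalization gap = test_error - train_error
= 4.9 - 1.3
= 3.6%
A moderate gap.

3.6


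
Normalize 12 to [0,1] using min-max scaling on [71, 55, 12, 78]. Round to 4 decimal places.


Min = 12, Max = 78
Range = 78 - 12 = 66
Scaled = (x - min) / (max - min)
= (12 - 12) / 66
= 0 / 66
= 0.0000

0.0000


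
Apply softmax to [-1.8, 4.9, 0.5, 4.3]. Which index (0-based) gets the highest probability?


Softmax is a monotonic transformation, so it preserves the argmax.
We need to find the index of the maximum logit.
Index 0: -1.8
Index 1: 4.9
Index 2: 0.5
Index 3: 4.3
Maximum logit = 4.9 at index 1

1


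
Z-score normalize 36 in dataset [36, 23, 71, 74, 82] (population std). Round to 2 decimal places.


Mean = (36 + 23 + 71 + 74 + 82) / 5 = 57.2
Variance = sum((x_i - mean)^2) / n = 541.36
Std = sqrt(541.36) = 23.2671
Z = (x - mean) / std
= (36 - 57.2) / 23.2671
= -21.2 / 23.2671
= -0.91

-0.91


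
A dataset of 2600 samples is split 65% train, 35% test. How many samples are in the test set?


Train samples = 2600 * 65% = 1690
Test samples = 2600 - 1690
= 910

910


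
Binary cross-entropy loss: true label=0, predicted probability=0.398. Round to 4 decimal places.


For y=0: Loss = -log(1-p)
= -log(1 - 0.398)
= -log(0.602)
= -(-0.5075)
= 0.5075

0.5075


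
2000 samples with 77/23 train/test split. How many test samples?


Train samples = 2000 * 77% = 1540
Test samples = 2000 - 1540
= 460

460


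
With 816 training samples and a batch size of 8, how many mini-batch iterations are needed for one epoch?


Iterations per epoch = dataset_size / batch_size
= 816 / 8
= 102

102


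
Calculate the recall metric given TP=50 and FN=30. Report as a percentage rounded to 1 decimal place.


Recall = TP / (TP + FN) * 100
= 50 / (50 + 30)
= 50 / 80
= 0.625
= 62.5%

62.5


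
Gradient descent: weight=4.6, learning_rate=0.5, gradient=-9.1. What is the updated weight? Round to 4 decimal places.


w_new = w_old - lr * gradient
= 4.6 - 0.5 * -9.1
= 4.6 - (-4.55)
= 9.1500

9.1500


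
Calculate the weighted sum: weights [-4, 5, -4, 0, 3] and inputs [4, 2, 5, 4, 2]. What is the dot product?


Element-wise products:
-4 * 4 = -16
5 * 2 = 10
-4 * 5 = -20
0 * 4 = 0
3 * 2 = 6
Sum = -16 + 10 + -20 + 0 + 6
= -20

-20


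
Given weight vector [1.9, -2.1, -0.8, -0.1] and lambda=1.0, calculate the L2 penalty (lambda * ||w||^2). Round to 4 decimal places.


Squaring each weight:
1.9^2 = 3.61
(-2.1)^2 = 4.41
(-0.8)^2 = 0.64
(-0.1)^2 = 0.01
Sum of squares = 8.67
Penalty = 1.0 * 8.67 = 8.6700

8.6700


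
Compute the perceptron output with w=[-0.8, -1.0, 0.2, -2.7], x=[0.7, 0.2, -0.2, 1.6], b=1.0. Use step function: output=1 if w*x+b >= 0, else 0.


z = w . x + b
= -0.8*0.7 + -1.0*0.2 + 0.2*-0.2 + -2.7*1.6 + 1.0
= -0.56 + -0.2 + -0.04 + -4.32 + 1.0
= -5.12 + 1.0
= -4.12
Since z = -4.12 < 0, output = 0

0


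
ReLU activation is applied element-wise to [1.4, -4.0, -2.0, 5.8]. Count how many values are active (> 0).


ReLU(x) = max(0, x) for each element:
ReLU(1.4) = 1.4
ReLU(-4.0) = 0
ReLU(-2.0) = 0
ReLU(5.8) = 5.8
Active neurons (>0): 2

2


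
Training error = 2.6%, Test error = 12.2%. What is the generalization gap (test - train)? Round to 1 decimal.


Generalization gap = test_error - train_error
= 12.2 - 2.6
= 9.6%
A moderate gap.

9.6


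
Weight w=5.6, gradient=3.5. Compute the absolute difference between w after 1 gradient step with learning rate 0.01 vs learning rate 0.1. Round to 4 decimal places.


With lr=0.01: w_new = 5.6 - 0.01 * 3.5 = 5.565
With lr=0.1: w_new = 5.6 - 0.1 * 3.5 = 5.25
Absolute difference = |5.565 - 5.25|
= 0.3150

0.3150


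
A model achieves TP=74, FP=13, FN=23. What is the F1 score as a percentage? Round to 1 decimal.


Precision = TP / (TP + FP) = 74 / 87 = 0.8506
Recall = TP / (TP + FN) = 74 / 97 = 0.7629
F1 = 2 * P * R / (P + R)
= 2 * 0.8506 * 0.7629 / (0.8506 + 0.7629)
= 1.2978 / 1.6135
= 0.8043
As percentage: 80.4%

80.4


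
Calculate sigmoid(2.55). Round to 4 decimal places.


sigmoid(z) = 1 / (1 + exp(-z))
exp(-(2.55)) = exp(-2.55) = 0.0781
1 + 0.0781 = 1.0781
1 / 1.0781 = 0.9276

0.9276


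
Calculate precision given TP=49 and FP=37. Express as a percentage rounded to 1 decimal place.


Precision = TP / (TP + FP) * 100
= 49 / (49 + 37)
= 49 / 86
= 0.5698
= 57.0%

57.0


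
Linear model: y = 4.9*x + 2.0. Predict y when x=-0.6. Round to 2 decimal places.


y = 4.9 * -0.6 + (2.0)
= -2.94 + (2.0)
= -0.94

-0.94


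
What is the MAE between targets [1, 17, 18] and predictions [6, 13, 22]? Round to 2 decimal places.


Absolute errors: [5, 4, 4]
Sum of absolute errors = 13
MAE = 13 / 3 = 4.33

4.33


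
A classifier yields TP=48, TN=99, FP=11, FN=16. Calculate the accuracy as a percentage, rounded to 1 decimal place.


Accuracy = (TP + TN) / (TP + TN + FP + FN) * 100
= (48 + 99) / (48 + 99 + 11 + 16)
= 147 / 174
= 0.8448
= 84.5%

84.5


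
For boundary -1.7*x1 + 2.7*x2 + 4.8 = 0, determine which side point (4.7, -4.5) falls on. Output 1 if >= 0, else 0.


Compute -1.7 * 4.7 + 2.7 * -4.5 + 4.8
= -7.99 + -12.15 + 4.8
= -15.34
Since -15.34 < 0, the point is on the negative side.

0


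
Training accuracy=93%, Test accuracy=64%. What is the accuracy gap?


Gap = train_accuracy - test_accuracy
= 93 - 64
= 29%
This large gap strongly indicates overfitting.

29


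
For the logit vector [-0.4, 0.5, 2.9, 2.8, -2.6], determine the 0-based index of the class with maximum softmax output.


Softmax is a monotonic transformation, so it preserves the argmax.
We need to find the index of the maximum logit.
Index 0: -0.4
Index 1: 0.5
Index 2: 2.9
Index 3: 2.8
Index 4: -2.6
Maximum logit = 2.9 at index 2

2


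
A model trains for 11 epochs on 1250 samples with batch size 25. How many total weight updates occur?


Iterations per epoch = 1250 / 25 = 50
Total updates = iterations_per_epoch * epochs
= 50 * 11
= 550

550


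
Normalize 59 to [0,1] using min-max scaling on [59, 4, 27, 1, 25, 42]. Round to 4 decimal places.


Min = 1, Max = 59
Range = 59 - 1 = 58
Scaled = (x - min) / (max - min)
= (59 - 1) / 58
= 58 / 58
= 1.0000

1.0000


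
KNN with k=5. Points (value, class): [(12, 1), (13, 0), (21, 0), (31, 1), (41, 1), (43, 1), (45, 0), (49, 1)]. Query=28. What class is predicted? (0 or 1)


Distances from query 28:
Point 31 (class 1): distance = 3
Point 21 (class 0): distance = 7
Point 41 (class 1): distance = 13
Point 13 (class 0): distance = 15
Point 43 (class 1): distance = 15
K=5 nearest neighbors: classes = [1, 0, 1, 0, 1]
Votes for class 1: 3 / 5
Majority vote => class 1

1


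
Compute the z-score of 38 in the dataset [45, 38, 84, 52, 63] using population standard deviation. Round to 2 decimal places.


Mean = (45 + 38 + 84 + 52 + 63) / 5 = 56.4
Variance = sum((x_i - mean)^2) / n = 258.64
Std = sqrt(258.64) = 16.0823
Z = (x - mean) / std
= (38 - 56.4) / 16.0823
= -18.4 / 16.0823
= -1.14

-1.14


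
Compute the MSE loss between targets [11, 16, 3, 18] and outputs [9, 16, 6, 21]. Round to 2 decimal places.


Differences: [2, 0, -3, -3]
Squared errors: [4, 0, 9, 9]
Sum of squared errors = 22
MSE = 22 / 4 = 5.50

5.50


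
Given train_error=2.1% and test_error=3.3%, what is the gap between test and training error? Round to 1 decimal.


Generalization gap = test_error - train_error
= 3.3 - 2.1
= 1.2%
A small gap suggests good generalization.

1.2


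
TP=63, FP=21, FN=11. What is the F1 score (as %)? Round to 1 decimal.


Precision = TP / (TP + FP) = 63 / 84 = 0.75
Recall = TP / (TP + FN) = 63 / 74 = 0.8514
F1 = 2 * P * R / (P + R)
= 2 * 0.75 * 0.8514 / (0.75 + 0.8514)
= 1.277 / 1.6014
= 0.7975
As percentage: 79.7%

79.7


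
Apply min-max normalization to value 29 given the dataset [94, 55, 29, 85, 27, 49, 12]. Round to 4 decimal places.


Min = 12, Max = 94
Range = 94 - 12 = 82
Scaled = (x - min) / (max - min)
= (29 - 12) / 82
= 17 / 82
= 0.2073

0.2073


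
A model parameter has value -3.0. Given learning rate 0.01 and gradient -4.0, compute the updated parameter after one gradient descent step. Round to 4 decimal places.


w_new = w_old - lr * gradient
= -3.0 - 0.01 * -4.0
= -3.0 - (-0.04)
= -2.9600

-2.9600


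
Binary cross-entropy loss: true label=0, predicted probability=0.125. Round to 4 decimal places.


For y=0: Loss = -log(1-p)
= -log(1 - 0.125)
= -log(0.875)
= -(-0.1335)
= 0.1335

0.1335


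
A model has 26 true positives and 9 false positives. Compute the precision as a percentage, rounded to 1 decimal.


Precision = TP / (TP + FP) * 100
= 26 / (26 + 9)
= 26 / 35
= 0.7429
= 74.3%

74.3


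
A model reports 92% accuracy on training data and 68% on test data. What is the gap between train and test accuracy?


Gap = train_accuracy - test_accuracy
= 92 - 68
= 24%
This large gap strongly indicates overfitting.

24


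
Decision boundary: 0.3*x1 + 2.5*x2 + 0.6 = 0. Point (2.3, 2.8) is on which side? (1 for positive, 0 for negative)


Compute 0.3 * 2.3 + 2.5 * 2.8 + 0.6
= 0.69 + 7.0 + 0.6
= 8.29
Since 8.29 >= 0, the point is on the positive side.

1


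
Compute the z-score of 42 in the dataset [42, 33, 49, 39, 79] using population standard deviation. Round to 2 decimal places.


Mean = (42 + 33 + 49 + 39 + 79) / 5 = 48.4
Variance = sum((x_i - mean)^2) / n = 260.64
Std = sqrt(260.64) = 16.1443
Z = (x - mean) / std
= (42 - 48.4) / 16.1443
= -6.4 / 16.1443
= -0.40

-0.40


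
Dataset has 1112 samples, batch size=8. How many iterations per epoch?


Iterations per epoch = dataset_size / batch_size
= 1112 / 8
= 139

139


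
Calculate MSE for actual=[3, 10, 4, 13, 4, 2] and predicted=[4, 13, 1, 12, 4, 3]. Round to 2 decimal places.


Differences: [-1, -3, 3, 1, 0, -1]
Squared errors: [1, 9, 9, 1, 0, 1]
Sum of squared errors = 21
MSE = 21 / 6 = 3.50

3.50


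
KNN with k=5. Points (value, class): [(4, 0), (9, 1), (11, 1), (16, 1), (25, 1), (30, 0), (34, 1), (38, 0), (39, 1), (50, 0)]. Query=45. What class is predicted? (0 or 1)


Distances from query 45:
Point 50 (class 0): distance = 5
Point 39 (class 1): distance = 6
Point 38 (class 0): distance = 7
Point 34 (class 1): distance = 11
Point 30 (class 0): distance = 15
K=5 nearest neighbors: classes = [0, 1, 0, 1, 0]
Votes for class 1: 2 / 5
Majority vote => class 0

0


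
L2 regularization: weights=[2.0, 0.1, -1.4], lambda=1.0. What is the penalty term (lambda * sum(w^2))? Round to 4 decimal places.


Squaring each weight:
2.0^2 = 4.0
0.1^2 = 0.01
(-1.4)^2 = 1.96
Sum of squares = 5.97
Penalty = 1.0 * 5.97 = 5.9700

5.9700


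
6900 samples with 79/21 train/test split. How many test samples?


Train samples = 6900 * 79% = 5451
Test samples = 6900 - 5451
= 1449

1449


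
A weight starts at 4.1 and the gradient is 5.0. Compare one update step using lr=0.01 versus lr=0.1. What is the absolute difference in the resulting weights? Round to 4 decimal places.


With lr=0.01: w_new = 4.1 - 0.01 * 5.0 = 4.05
With lr=0.1: w_new = 4.1 - 0.1 * 5.0 = 3.6
Absolute difference = |4.05 - 3.6|
= 0.4500

0.4500


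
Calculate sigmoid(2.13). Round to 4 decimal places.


sigmoid(z) = 1 / (1 + exp(-z))
exp(-(2.13)) = exp(-2.13) = 0.1188
1 + 0.1188 = 1.1188
1 / 1.1188 = 0.8938

0.8938


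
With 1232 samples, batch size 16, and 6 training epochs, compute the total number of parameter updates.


Iterations per epoch = 1232 / 16 = 77
Total updates = iterations_per_epoch * epochs
= 77 * 6
= 462

462


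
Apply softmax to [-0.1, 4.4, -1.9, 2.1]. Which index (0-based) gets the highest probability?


Softmax is a monotonic transformation, so it preserves the argmax.
We need to find the index of the maximum logit.
Index 0: -0.1
Index 1: 4.4
Index 2: -1.9
Index 3: 2.1
Maximum logit = 4.4 at index 1

1


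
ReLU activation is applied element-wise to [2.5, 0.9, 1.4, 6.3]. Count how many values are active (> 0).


ReLU(x) = max(0, x) for each element:
ReLU(2.5) = 2.5
ReLU(0.9) = 0.9
ReLU(1.4) = 1.4
ReLU(6.3) = 6.3
Active neurons (>0): 4

4


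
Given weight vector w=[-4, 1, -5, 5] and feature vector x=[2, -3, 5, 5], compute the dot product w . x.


Element-wise products:
-4 * 2 = -8
1 * -3 = -3
-5 * 5 = -25
5 * 5 = 25
Sum = -8 + -3 + -25 + 25
= -11

-11


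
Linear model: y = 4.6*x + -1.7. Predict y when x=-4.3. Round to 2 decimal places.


y = 4.6 * -4.3 + (-1.7)
= -19.78 + (-1.7)
= -21.48

-21.48


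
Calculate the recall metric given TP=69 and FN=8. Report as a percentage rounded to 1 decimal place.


Recall = TP / (TP + FN) * 100
= 69 / (69 + 8)
= 69 / 77
= 0.8961
= 89.6%

89.6


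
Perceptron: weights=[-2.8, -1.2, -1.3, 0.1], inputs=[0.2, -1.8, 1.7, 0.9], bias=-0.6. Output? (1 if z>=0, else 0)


z = w . x + b
= -2.8*0.2 + -1.2*-1.8 + -1.3*1.7 + 0.1*0.9 + -0.6
= -0.56 + 2.16 + -2.21 + 0.09 + -0.6
= -0.52 + -0.6
= -1.12
Since z = -1.12 < 0, output = 0

0


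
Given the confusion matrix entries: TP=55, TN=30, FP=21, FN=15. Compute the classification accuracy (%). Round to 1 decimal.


Accuracy = (TP + TN) / (TP + TN + FP + FN) * 100
= (55 + 30) / (55 + 30 + 21 + 15)
= 85 / 121
= 0.7025
= 70.2%

70.2


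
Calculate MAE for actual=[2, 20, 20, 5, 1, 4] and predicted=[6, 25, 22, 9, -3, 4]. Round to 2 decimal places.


Absolute errors: [4, 5, 2, 4, 4, 0]
Sum of absolute errors = 19
MAE = 19 / 6 = 3.17

3.17


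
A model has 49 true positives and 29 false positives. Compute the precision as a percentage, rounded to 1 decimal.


Precision = TP / (TP + FP) * 100
= 49 / (49 + 29)
= 49 / 78
= 0.6282
= 62.8%

62.8


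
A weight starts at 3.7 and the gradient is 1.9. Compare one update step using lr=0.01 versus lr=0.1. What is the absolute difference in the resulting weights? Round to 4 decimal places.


With lr=0.01: w_new = 3.7 - 0.01 * 1.9 = 3.681
With lr=0.1: w_new = 3.7 - 0.1 * 1.9 = 3.51
Absolute difference = |3.681 - 3.51|
= 0.1710

0.1710


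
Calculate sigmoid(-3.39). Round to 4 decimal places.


sigmoid(z) = 1 / (1 + exp(-z))
exp(-(-3.39)) = exp(3.39) = 29.666
1 + 29.666 = 30.666
1 / 30.666 = 0.0326

0.0326


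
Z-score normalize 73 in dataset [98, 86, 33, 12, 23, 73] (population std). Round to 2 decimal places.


Mean = (98 + 86 + 33 + 12 + 23 + 73) / 6 = 54.1667
Variance = sum((x_i - mean)^2) / n = 1081.1389
Std = sqrt(1081.1389) = 32.8807
Z = (x - mean) / std
= (73 - 54.1667) / 32.8807
= 18.8333 / 32.8807
= 0.57

0.57


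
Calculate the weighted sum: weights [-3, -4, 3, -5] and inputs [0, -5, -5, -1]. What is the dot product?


Element-wise products:
-3 * 0 = 0
-4 * -5 = 20
3 * -5 = -15
-5 * -1 = 5
Sum = 0 + 20 + -15 + 5
= 10

10


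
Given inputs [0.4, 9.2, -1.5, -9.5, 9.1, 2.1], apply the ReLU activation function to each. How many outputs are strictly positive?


ReLU(x) = max(0, x) for each element:
ReLU(0.4) = 0.4
ReLU(9.2) = 9.2
ReLU(-1.5) = 0
ReLU(-9.5) = 0
ReLU(9.1) = 9.1
ReLU(2.1) = 2.1
Active neurons (>0): 4

4


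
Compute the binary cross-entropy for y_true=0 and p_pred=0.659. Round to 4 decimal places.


For y=0: Loss = -log(1-p)
= -log(1 - 0.659)
= -log(0.341)
= -(-1.0759)
= 1.0759

1.0759


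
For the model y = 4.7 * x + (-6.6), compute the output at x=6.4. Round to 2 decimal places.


y = 4.7 * 6.4 + (-6.6)
= 30.08 + (-6.6)
= 23.48

23.48


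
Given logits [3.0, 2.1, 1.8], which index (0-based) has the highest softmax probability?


Softmax is a monotonic transformation, so it preserves the argmax.
We need to find the index of the maximum logit.
Index 0: 3.0
Index 1: 2.1
Index 2: 1.8
Maximum logit = 3.0 at index 0

0


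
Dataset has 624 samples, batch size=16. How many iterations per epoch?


Iterations per epoch = dataset_size / batch_size
= 624 / 16
= 39

39


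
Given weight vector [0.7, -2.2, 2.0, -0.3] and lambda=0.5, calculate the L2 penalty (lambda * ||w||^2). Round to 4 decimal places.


Squaring each weight:
0.7^2 = 0.49
(-2.2)^2 = 4.84
2.0^2 = 4.0
(-0.3)^2 = 0.09
Sum of squares = 9.42
Penalty = 0.5 * 9.42 = 4.7100

4.7100


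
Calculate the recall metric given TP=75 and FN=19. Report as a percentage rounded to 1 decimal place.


Recall = TP / (TP + FN) * 100
= 75 / (75 + 19)
= 75 / 94
= 0.7979
= 79.8%

79.8


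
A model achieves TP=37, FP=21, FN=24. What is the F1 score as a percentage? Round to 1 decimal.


Precision = TP / (TP + FP) = 37 / 58 = 0.6379
Recall = TP / (TP + FN) = 37 / 61 = 0.6066
F1 = 2 * P * R / (P + R)
= 2 * 0.6379 * 0.6066 / (0.6379 + 0.6066)
= 0.7739 / 1.2445
= 0.6218
As percentage: 62.2%

62.2


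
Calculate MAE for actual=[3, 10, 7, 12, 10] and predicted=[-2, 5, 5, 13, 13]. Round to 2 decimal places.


Absolute errors: [5, 5, 2, 1, 3]
Sum of absolute errors = 16
MAE = 16 / 5 = 3.20

3.20


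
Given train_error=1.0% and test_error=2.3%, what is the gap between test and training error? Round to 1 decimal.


Generalization gap = test_error - train_error
= 2.3 - 1.0
= 1.3%
A small gap suggests good generalization.

1.3


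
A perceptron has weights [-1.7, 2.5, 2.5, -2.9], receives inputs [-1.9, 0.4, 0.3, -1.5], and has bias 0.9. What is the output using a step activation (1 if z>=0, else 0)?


z = w . x + b
= -1.7*-1.9 + 2.5*0.4 + 2.5*0.3 + -2.9*-1.5 + 0.9
= 3.23 + 1.0 + 0.75 + 4.35 + 0.9
= 9.33 + 0.9
= 10.23
Since z = 10.23 >= 0, output = 1

1


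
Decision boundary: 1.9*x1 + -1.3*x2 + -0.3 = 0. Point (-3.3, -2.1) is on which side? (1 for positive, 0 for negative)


Compute 1.9 * -3.3 + -1.3 * -2.1 + -0.3
= -6.27 + 2.73 + -0.3
= -3.84
Since -3.84 < 0, the point is on the negative side.

0


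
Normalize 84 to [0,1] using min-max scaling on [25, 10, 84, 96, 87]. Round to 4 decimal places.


Min = 10, Max = 96
Range = 96 - 10 = 86
Scaled = (x - min) / (max - min)
= (84 - 10) / 86
= 74 / 86
= 0.8605

0.8605


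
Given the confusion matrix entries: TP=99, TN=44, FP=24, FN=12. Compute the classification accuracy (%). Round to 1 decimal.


Accuracy = (TP + TN) / (TP + TN + FP + FN) * 100
= (99 + 44) / (99 + 44 + 24 + 12)
= 143 / 179
= 0.7989
= 79.9%

79.9


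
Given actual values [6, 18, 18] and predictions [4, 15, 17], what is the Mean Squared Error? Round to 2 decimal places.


Differences: [2, 3, 1]
Squared errors: [4, 9, 1]
Sum of squared errors = 14
MSE = 14 / 3 = 4.67

4.67


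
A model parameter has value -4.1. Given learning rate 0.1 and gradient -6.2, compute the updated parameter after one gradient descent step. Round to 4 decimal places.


w_new = w_old - lr * gradient
= -4.1 - 0.1 * -6.2
= -4.1 - (-0.62)
= -3.4800

-3.4800


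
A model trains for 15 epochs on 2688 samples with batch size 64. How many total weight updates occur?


Iterations per epoch = 2688 / 64 = 42
Total updates = iterations_per_epoch * epochs
= 42 * 15
= 630

630


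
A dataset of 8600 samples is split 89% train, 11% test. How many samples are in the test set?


Train samples = 8600 * 89% = 7654
Test samples = 8600 - 7654
= 946

946


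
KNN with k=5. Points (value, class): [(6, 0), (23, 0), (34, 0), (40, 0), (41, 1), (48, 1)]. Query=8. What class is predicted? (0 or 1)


Distances from query 8:
Point 6 (class 0): distance = 2
Point 23 (class 0): distance = 15
Point 34 (class 0): distance = 26
Point 40 (class 0): distance = 32
Point 41 (class 1): distance = 33
K=5 nearest neighbors: classes = [0, 0, 0, 0, 1]
Votes for class 1: 1 / 5
Majority vote => class 0

0


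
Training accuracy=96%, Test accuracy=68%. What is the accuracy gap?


Gap = train_accuracy - test_accuracy
= 96 - 68
= 28%
This large gap strongly indicates overfitting.

28


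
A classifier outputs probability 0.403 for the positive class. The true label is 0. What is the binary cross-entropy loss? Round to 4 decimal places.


For y=0: Loss = -log(1-p)
= -log(1 - 0.403)
= -log(0.597)
= -(-0.5158)
= 0.5158

0.5158


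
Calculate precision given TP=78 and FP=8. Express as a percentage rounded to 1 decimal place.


Precision = TP / (TP + FP) * 100
= 78 / (78 + 8)
= 78 / 86
= 0.907
= 90.7%

90.7


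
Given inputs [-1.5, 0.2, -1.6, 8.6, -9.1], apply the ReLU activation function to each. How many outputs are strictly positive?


ReLU(x) = max(0, x) for each element:
ReLU(-1.5) = 0
ReLU(0.2) = 0.2
ReLU(-1.6) = 0
ReLU(8.6) = 8.6
ReLU(-9.1) = 0
Active neurons (>0): 2

2


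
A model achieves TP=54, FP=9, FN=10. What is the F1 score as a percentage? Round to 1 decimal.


Precision = TP / (TP + FP) = 54 / 63 = 0.8571
Recall = TP / (TP + FN) = 54 / 64 = 0.8438
F1 = 2 * P * R / (P + R)
= 2 * 0.8571 * 0.8438 / (0.8571 + 0.8438)
= 1.4464 / 1.7009
= 0.8504
As percentage: 85.0%

85.0


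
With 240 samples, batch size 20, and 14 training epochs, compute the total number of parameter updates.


Iterations per epoch = 240 / 20 = 12
Total updates = iterations_per_epoch * epochs
= 12 * 14
= 168

168


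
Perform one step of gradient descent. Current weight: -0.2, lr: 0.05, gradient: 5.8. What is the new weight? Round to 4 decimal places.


w_new = w_old - lr * gradient
= -0.2 - 0.05 * 5.8
= -0.2 - (0.29)
= -0.4900

-0.4900


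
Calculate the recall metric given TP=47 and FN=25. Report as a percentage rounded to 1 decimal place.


Recall = TP / (TP + FN) * 100
= 47 / (47 + 25)
= 47 / 72
= 0.6528
= 65.3%

65.3


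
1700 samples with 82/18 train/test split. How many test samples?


Train samples = 1700 * 82% = 1394
Test samples = 1700 - 1394
= 306

306


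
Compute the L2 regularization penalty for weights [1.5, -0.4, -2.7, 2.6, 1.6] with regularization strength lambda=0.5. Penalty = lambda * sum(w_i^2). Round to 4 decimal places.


Squaring each weight:
1.5^2 = 2.25
(-0.4)^2 = 0.16
(-2.7)^2 = 7.29
2.6^2 = 6.76
1.6^2 = 2.56
Sum of squares = 19.02
Penalty = 0.5 * 19.02 = 9.5100

9.5100


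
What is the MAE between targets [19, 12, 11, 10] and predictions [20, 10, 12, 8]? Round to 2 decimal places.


Absolute errors: [1, 2, 1, 2]
Sum of absolute errors = 6
MAE = 6 / 4 = 1.50

1.50


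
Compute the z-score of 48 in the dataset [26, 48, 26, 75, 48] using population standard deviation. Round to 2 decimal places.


Mean = (26 + 48 + 26 + 75 + 48) / 5 = 44.6
Variance = sum((x_i - mean)^2) / n = 327.84
Std = sqrt(327.84) = 18.1064
Z = (x - mean) / std
= (48 - 44.6) / 18.1064
= 3.4 / 18.1064
= 0.19

0.19


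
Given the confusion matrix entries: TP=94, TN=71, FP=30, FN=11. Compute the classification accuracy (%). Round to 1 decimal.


Accuracy = (TP + TN) / (TP + TN + FP + FN) * 100
= (94 + 71) / (94 + 71 + 30 + 11)
= 165 / 206
= 0.801
= 80.1%

80.1


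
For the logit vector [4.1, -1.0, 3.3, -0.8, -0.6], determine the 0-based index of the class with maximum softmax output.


Softmax is a monotonic transformation, so it preserves the argmax.
We need to find the index of the maximum logit.
Index 0: 4.1
Index 1: -1.0
Index 2: 3.3
Index 3: -0.8
Index 4: -0.6
Maximum logit = 4.1 at index 0

0


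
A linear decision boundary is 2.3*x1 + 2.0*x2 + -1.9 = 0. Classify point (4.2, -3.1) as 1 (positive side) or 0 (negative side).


Compute 2.3 * 4.2 + 2.0 * -3.1 + -1.9
= 9.66 + -6.2 + -1.9
= 1.56
Since 1.56 >= 0, the point is on the positive side.

1


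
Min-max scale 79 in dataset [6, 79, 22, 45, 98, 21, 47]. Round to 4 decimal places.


Min = 6, Max = 98
Range = 98 - 6 = 92
Scaled = (x - min) / (max - min)
= (79 - 6) / 92
= 73 / 92
= 0.7935

0.7935


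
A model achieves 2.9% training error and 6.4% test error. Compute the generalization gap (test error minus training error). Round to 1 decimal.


Generalization gap = test_error - train_error
= 6.4 - 2.9
= 3.5%
A moderate gap.

3.5


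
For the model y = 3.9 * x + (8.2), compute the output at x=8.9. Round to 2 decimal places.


y = 3.9 * 8.9 + (8.2)
= 34.71 + (8.2)
= 42.91

42.91


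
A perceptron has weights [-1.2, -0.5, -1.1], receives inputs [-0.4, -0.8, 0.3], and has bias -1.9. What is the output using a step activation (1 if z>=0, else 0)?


z = w . x + b
= -1.2*-0.4 + -0.5*-0.8 + -1.1*0.3 + -1.9
= 0.48 + 0.4 + -0.33 + -1.9
= 0.55 + -1.9
= -1.35
Since z = -1.35 < 0, output = 0

0


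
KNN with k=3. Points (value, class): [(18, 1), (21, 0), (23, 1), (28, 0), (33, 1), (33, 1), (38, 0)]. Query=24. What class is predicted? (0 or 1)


Distances from query 24:
Point 23 (class 1): distance = 1
Point 21 (class 0): distance = 3
Point 28 (class 0): distance = 4
K=3 nearest neighbors: classes = [1, 0, 0]
Votes for class 1: 1 / 3
Majority vote => class 0

0


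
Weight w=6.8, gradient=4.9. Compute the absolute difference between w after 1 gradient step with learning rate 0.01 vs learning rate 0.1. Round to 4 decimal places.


With lr=0.01: w_new = 6.8 - 0.01 * 4.9 = 6.751
With lr=0.1: w_new = 6.8 - 0.1 * 4.9 = 6.31
Absolute difference = |6.751 - 6.31|
= 0.4410

0.4410


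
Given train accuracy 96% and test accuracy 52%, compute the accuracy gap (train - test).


Gap = train_accuracy - test_accuracy
= 96 - 52
= 44%
This large gap strongly indicates overfitting.

44


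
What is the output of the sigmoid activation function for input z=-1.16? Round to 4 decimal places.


sigmoid(z) = 1 / (1 + exp(-z))
exp(-(-1.16)) = exp(1.16) = 3.1899
1 + 3.1899 = 4.1899
1 / 4.1899 = 0.2387

0.2387


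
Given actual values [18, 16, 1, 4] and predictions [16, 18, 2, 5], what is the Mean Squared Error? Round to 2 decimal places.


Differences: [2, -2, -1, -1]
Squared errors: [4, 4, 1, 1]
Sum of squared errors = 10
MSE = 10 / 4 = 2.50

2.50


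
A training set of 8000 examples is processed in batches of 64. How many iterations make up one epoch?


Iterations per epoch = dataset_size / batch_size
= 8000 / 64
= 125

125


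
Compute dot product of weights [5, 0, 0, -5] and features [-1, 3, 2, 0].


Element-wise products:
5 * -1 = -5
0 * 3 = 0
0 * 2 = 0
-5 * 0 = 0
Sum = -5 + 0 + 0 + 0
= -5

-5


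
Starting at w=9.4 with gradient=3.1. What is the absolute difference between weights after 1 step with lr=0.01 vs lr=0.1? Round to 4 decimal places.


With lr=0.01: w_new = 9.4 - 0.01 * 3.1 = 9.369
With lr=0.1: w_new = 9.4 - 0.1 * 3.1 = 9.09
Absolute difference = |9.369 - 9.09|
= 0.2790

0.2790


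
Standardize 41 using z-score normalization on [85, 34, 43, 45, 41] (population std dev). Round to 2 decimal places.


Mean = (85 + 34 + 43 + 45 + 41) / 5 = 49.6
Variance = sum((x_i - mean)^2) / n = 327.04
Std = sqrt(327.04) = 18.0842
Z = (x - mean) / std
= (41 - 49.6) / 18.0842
= -8.6 / 18.0842
= -0.48

-0.48


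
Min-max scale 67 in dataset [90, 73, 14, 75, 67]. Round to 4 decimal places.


Min = 14, Max = 90
Range = 90 - 14 = 76
Scaled = (x - min) / (max - min)
= (67 - 14) / 76
= 53 / 76
= 0.6974

0.6974


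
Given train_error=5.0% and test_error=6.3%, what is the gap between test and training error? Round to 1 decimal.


Generalization gap = test_error - train_error
= 6.3 - 5.0
= 1.3%
A small gap suggests good generalization.

1.3


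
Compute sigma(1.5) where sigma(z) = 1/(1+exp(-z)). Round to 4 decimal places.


sigmoid(z) = 1 / (1 + exp(-z))
exp(-(1.5)) = exp(-1.5) = 0.2231
1 + 0.2231 = 1.2231
1 / 1.2231 = 0.8176

0.8176


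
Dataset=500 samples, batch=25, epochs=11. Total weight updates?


Iterations per epoch = 500 / 25 = 20
Total updates = iterations_per_epoch * epochs
= 20 * 11
= 220

220


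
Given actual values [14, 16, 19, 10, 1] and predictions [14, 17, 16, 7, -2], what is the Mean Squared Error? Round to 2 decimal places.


Differences: [0, -1, 3, 3, 3]
Squared errors: [0, 1, 9, 9, 9]
Sum of squared errors = 28
MSE = 28 / 5 = 5.60

5.60


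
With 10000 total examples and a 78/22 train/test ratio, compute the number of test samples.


Train samples = 10000 * 78% = 7800
Test samples = 10000 - 7800
= 2200

2200


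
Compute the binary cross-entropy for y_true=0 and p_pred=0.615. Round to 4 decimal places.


For y=0: Loss = -log(1-p)
= -log(1 - 0.615)
= -log(0.385)
= -(-0.9545)
= 0.9545

0.9545


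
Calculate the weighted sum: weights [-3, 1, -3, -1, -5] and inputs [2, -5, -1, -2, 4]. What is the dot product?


Element-wise products:
-3 * 2 = -6
1 * -5 = -5
-3 * -1 = 3
-1 * -2 = 2
-5 * 4 = -20
Sum = -6 + -5 + 3 + 2 + -20
= -26

-26


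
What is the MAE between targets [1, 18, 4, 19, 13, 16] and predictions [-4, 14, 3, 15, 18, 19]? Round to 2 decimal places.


Absolute errors: [5, 4, 1, 4, 5, 3]
Sum of absolute errors = 22
MAE = 22 / 6 = 3.67

3.67


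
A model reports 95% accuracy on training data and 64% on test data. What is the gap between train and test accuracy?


Gap = train_accuracy - test_accuracy
= 95 - 64
= 31%
This large gap strongly indicates overfitting.

31


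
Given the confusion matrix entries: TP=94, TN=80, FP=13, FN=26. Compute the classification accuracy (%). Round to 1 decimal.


Accuracy = (TP + TN) / (TP + TN + FP + FN) * 100
= (94 + 80) / (94 + 80 + 13 + 26)
= 174 / 213
= 0.8169
= 81.7%

81.7


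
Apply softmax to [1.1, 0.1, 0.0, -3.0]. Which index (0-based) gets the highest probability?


Softmax is a monotonic transformation, so it preserves the argmax.
We need to find the index of the maximum logit.
Index 0: 1.1
Index 1: 0.1
Index 2: 0.0
Index 3: -3.0
Maximum logit = 1.1 at index 0

0


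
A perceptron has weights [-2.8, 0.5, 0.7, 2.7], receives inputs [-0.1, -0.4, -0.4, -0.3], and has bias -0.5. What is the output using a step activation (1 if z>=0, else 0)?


z = w . x + b
= -2.8*-0.1 + 0.5*-0.4 + 0.7*-0.4 + 2.7*-0.3 + -0.5
= 0.28 + -0.2 + -0.28 + -0.81 + -0.5
= -1.01 + -0.5
= -1.51
Since z = -1.51 < 0, output = 0

0


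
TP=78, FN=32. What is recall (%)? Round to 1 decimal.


Recall = TP / (TP + FN) * 100
= 78 / (78 + 32)
= 78 / 110
= 0.7091
= 70.9%

70.9


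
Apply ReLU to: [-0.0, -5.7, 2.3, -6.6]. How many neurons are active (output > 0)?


ReLU(x) = max(0, x) for each element:
ReLU(-0.0) = 0
ReLU(-5.7) = 0
ReLU(2.3) = 2.3
ReLU(-6.6) = 0
Active neurons (>0): 1

1


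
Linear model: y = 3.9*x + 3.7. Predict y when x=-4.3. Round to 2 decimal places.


y = 3.9 * -4.3 + (3.7)
= -16.77 + (3.7)
= -13.07

-13.07


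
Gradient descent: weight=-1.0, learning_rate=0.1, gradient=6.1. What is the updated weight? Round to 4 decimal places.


w_new = w_old - lr * gradient
= -1.0 - 0.1 * 6.1
= -1.0 - (0.61)
= -1.6100

-1.6100


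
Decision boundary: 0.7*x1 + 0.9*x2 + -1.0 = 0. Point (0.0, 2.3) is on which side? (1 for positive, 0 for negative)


Compute 0.7 * 0.0 + 0.9 * 2.3 + -1.0
= 0.0 + 2.07 + -1.0
= 1.07
Since 1.07 >= 0, the point is on the positive side.

1


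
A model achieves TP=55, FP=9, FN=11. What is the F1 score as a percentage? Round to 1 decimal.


Precision = TP / (TP + FP) = 55 / 64 = 0.8594
Recall = TP / (TP + FN) = 55 / 66 = 0.8333
F1 = 2 * P * R / (P + R)
= 2 * 0.8594 * 0.8333 / (0.8594 + 0.8333)
= 1.4323 / 1.6927
= 0.8462
As percentage: 84.6%

84.6
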